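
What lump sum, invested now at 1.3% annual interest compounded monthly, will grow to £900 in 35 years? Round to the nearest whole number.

Periodic rate = 1.3%/12 = 0.00108333; 420 periods.
P = 900/(1 + 0.013/12)^420 ≈ 900/1.57578525 ≈ 571.1438.

£571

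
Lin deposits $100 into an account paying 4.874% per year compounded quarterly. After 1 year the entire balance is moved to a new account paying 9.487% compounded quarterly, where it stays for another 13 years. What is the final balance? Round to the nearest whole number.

After 1 years at 4.874%: 100 × 1.0496381 ≈ 104.9638.
Then 13 years at 9.487%: 104.9638 × 3.38350347 ≈ 355.1454.

$355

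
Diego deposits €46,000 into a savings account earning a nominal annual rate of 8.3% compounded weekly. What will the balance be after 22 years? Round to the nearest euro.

€285,199

Growth factor = (1 + 0.083/52)^1144 ≈ 6.19996880377.
A ≈ 46,000 × 6.19996880377 ≈ 285,198.5650.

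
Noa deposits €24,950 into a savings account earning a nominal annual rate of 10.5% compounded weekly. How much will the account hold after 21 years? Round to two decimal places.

€225,800.22

Periodic rate = 10.5%/52 = 0.00201923; periods = 52·21 = 1092.
A = 24,950·(1 + 0.105/52)^1092 ≈ 24,950·9.05010889609 ≈ 225,800.2170.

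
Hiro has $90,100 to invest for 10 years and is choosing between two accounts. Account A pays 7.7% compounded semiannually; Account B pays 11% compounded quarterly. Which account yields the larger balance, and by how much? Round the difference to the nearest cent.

Account B, by $74,881.91

Account A growth factor: (1 + 0.0385)^20 ≈ 2.1287762555; balance ≈ 191,802.7406.
Account B growth factor: (1 + 0.0275)^40 ≈ 2.95987398718; balance ≈ 266,684.6462.
Account B is larger by 74,881.9056.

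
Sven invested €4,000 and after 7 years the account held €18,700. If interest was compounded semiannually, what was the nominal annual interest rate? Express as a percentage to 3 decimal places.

23.291%

(1 + r/2)^14 = 18,700/4,000 = 4.675.
1 + r/2 = 4.675^(1/14) ≈ 1.116456, so r/2 ≈ 0.116456.
r ≈ 2·0.116456 = 23.29117%.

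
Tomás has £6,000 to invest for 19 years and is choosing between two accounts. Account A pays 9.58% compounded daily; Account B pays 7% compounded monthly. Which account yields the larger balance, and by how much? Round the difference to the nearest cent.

Account A, by £14,430.95

A: (1 + 0.0958/365)^6935 ≈ 6.1716188118, so 6,000 × 6.1716188118 ≈ 37,029.7129.
B: (1 + 0.07/12)^228 ≈ 3.7664610734, so 6,000 × 3.7664610734 ≈ 22,598.7664.
Difference ≈ 14,430.9464 in favor of A.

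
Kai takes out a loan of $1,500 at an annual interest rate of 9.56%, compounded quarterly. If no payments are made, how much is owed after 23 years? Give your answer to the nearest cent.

$13,176.05

Periodic rate = 9.56%/4 = 0.0239; periods = 4·23 = 92.
A = 1,500·(1 + 0.0239)^92 ≈ 1,500·8.7840329428 ≈ 13,176.0494.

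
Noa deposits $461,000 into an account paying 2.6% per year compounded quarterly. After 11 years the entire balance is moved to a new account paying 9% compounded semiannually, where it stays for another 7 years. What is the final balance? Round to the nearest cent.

Phase 1: 461,000·(1 + 0.0065)^44 ≈ 613,065.9718.
Phase 2: 613,065.9718·(1 + 0.045)^14 ≈ 1,135,364.4130.

$1,135,364.41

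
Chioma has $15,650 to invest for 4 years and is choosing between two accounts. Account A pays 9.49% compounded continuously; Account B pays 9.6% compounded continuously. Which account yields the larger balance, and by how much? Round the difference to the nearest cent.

A: e^(0.0949·4) = e^0.3796 ≈ 1.4616997926, so 15,650 × 1.4616997926 ≈ 22,875.6018.
B: e^(0.096·4) = e^0.384 ≈ 1.4681454417, so 15,650 × 1.4681454417 ≈ 22,976.4762.
Difference ≈ 100.8744 in favor of B.

Account B, by $100.87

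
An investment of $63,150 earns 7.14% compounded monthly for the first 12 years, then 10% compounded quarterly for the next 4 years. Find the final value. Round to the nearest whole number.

$220,270

Phase 1: 63,150·(1 + 0.00595)^144 ≈ 148,379.6119.
Phase 2: 148,379.6119·(1 + 0.025)^16 ≈ 220,270.3678.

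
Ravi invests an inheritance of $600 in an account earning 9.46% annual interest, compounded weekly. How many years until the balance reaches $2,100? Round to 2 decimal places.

We need (1 + 0.00181923)^(52t) = 3.5, so 52t = ln 3.5 / ln 1.001819 ≈ 689.2485.
t ≈ 689.2485/52 = 13.2548 years.

13.25 years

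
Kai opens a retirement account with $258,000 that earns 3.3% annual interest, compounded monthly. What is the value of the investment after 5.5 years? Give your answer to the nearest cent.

Growth factor = (1 + 0.00275)^66 ≈ 1.1987158923.
A ≈ 258,000 × 1.1987158923 ≈ 309,268.7002.

$309,268.70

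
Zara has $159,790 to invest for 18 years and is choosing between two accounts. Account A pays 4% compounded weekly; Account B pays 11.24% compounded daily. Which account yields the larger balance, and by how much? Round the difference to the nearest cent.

A: (1 + 0.04/52)^936 ≈ 2.05386466095, so 159,790 × 2.05386466095 ≈ 328,187.0342.
B: (1 + 0.1124/365)^6570 ≈ 7.560131215355, so 159,790 × 7.560131215355 ≈ 1,208,033.3669.
Difference ≈ 879,846.3327 in favor of B.

Account B, by $879,846.33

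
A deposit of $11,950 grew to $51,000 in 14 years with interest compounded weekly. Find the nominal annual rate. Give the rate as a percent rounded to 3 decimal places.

10.375%

(1 + r/52)^728 = 51,000/11,950 = 4.26778.
1 + r/52 = 4.26778^(1/728) ≈ 1.001995, so r/52 ≈ 0.00199525.
r ≈ 52·0.00199525 = 10.37530%.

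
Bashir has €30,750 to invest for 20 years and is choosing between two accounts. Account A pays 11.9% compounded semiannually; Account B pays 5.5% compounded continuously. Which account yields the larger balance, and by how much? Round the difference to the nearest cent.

Account A, by €217,994.63

Account A growth factor: (1 + 0.0595)^40 ≈ 10.0934222474; balance ≈ 310,372.7341.
Account B growth factor: e^(0.055·20) = e^1.1 ≈ 3.0041660239; balance ≈ 92,378.1052.
Account A is larger by 217,994.6289.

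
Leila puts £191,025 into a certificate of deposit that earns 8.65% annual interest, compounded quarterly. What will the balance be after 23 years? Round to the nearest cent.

Growth factor = (1 + 0.021625)^92 ≈ 7.158451671441.
A ≈ 191,025 × 7.158451671441 ≈ 1,367,443.2305.

£1,367,443.23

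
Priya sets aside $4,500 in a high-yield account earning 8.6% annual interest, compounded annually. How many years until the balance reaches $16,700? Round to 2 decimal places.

(1 + 0.086)^t = 16,700/4,500 = 3.7111.
t·ln(1 + 0.086) = ln(3.7111); t = 1.3113/0.0825012 ≈ 15.8947.

15.89 years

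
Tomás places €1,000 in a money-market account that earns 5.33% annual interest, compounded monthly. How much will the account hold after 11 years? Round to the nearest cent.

Periodic rate = 5.33%/12 = 0.00444167; periods = 12·11 = 132.
A = 1,000·(1 + 0.0533/12)^132 ≈ 1,000·1.79499416 ≈ 1,794.9942.

€1,794.99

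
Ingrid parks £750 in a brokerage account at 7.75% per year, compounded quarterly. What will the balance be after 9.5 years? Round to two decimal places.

£1,555.08

Periodic rate = 7.75%/4 = 0.019375; periods = 4·9.5 = 38.
A = 750·(1 + 0.019375)^38 ≈ 750·2.073438597 ≈ 1,555.0789.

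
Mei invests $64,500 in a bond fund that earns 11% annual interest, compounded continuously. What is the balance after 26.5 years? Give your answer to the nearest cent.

$1,189,948.40

A = P·e^(rt) = 64,500·e^(0.11·26.5) = 64,500·e^2.915.
e^2.915 ≈ 18.44881240275, so A ≈ 1,189,948.4000.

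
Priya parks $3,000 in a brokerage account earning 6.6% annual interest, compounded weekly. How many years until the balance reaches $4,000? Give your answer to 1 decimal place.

(1 + 0.00126923)^(52t) = 4,000/3,000 = 1.3333.
52t·ln(1 + 0.00126923) = ln(1.3333); 52t = 0.28768/0.00126843 ≈ 226.8024.
t ≈ 4.3616 years.

4.4 years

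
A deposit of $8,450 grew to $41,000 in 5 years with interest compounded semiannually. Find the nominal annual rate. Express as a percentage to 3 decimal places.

(1 + r/2)^10 = 41,000/8,450 = 4.85207.
1 + r/2 = 4.85207^(1/10) ≈ 1.171097, so r/2 ≈ 0.171097.
r ≈ 2·0.171097 = 34.21932%.

34.219%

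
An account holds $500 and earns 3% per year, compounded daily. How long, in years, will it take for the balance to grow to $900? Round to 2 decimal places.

19.59 years

We need (1 + 0.0000821918)^(365t) = 1.8, so 365t = ln 1.8 / ln 1.000082 ≈ 7151.6983.
t ≈ 7151.6983/365 = 19.5937 years.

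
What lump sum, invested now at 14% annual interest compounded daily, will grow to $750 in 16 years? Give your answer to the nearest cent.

$79.88

Growth factor = (1 + 0.14/365)^5840 ≈ 9.38929791.
P = 750/9.38929791 ≈ 79.8782.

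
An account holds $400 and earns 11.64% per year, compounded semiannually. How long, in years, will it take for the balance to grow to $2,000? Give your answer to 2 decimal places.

(1 + 0.0582)^(2t) = 2,000/400 = 5.
2t·ln(1 + 0.0582) = ln(5); 2t = 1.6094/0.0565694 ≈ 28.4507.
t ≈ 14.2254 years.

14.23 years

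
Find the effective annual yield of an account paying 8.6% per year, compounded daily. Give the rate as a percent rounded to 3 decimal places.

One year is 365 periods at 0.000235616 each: (1 + 0.000235616)^365 ≈ 1.089795.
EAR = 1.089795 − 1 ≈ 8.97953%.

8.980%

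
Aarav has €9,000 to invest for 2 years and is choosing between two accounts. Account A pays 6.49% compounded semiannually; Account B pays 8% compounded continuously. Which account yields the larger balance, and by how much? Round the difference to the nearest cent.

Account A growth factor: (1 + 0.03245)^4 ≈ 1.1362558035; balance ≈ 10,226.3022.
Account B growth factor: e^(0.08·2) = e^0.16 ≈ 1.173510871; balance ≈ 10,561.5978.
Account B is larger by 335.2956.

Account B, by €335.30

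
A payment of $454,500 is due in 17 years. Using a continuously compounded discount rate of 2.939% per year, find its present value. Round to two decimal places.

$275,770.20

P = A·e^(−rt) = 454,500·e^(−0.49963).
e^(−0.49963) ≈ 0.606755117579, so P ≈ 275,770.2009.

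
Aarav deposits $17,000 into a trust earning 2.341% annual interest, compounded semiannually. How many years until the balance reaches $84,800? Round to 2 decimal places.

(1 + 0.011705)^(2t) = 84,800/17,000 = 4.9882.
2t·ln(1 + 0.011705) = ln(4.9882); 2t = 1.6071/0.011637 ≈ 138.1008.
t ≈ 69.0504 years.

69.05 years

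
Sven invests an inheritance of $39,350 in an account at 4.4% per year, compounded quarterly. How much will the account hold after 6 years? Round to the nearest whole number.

$51,165

Growth factor = (1 + 0.011)^24 ≈ 1.3002526099.
A ≈ 39,350 × 1.3002526099 ≈ 51,164.9402.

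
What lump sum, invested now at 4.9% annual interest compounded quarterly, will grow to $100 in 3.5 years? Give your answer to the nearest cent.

Periodic rate = 4.9%/4 = 0.01225; 14 periods.
P = 100/(1 + 0.01225)^14 ≈ 100/1.1858479 ≈ 84.3278.

$84.33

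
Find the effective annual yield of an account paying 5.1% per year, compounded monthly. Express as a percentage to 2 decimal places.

5.22%

One year is 12 periods at 0.00425 each: (1 + 0.00425)^12 ≈ 1.052209.
EAR = 1.052209 − 1 ≈ 5.22092%.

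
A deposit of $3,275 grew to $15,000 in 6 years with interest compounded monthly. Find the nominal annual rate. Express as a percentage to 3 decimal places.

(1 + r/12)^72 = 15,000/3,275 = 4.58015.
1 + r/12 = 4.58015^(1/72) ≈ 1.02136, so r/12 ≈ 0.0213601.
r ≈ 12·0.0213601 = 25.63212%.

25.632%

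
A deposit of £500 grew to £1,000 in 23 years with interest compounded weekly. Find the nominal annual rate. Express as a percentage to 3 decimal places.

3.015%

(1 + r/52)^1196 = 1,000/500 = 2.
1 + r/52 = 2^(1/1196) ≈ 1.00058, so r/52 ≈ 0.000579722.
r ≈ 52·0.000579722 = 3.01456%.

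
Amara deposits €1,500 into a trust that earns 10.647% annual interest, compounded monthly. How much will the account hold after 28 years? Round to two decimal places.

Growth factor = (1 + 0.0088725)^336 ≈ 19.453218636.
A ≈ 1,500 × 19.453218636 ≈ 29,179.8280.

€29,179.83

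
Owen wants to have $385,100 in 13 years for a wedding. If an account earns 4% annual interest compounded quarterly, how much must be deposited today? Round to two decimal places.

$229,541.96

Periodic rate = 4%/4 = 0.01; 52 periods.
P = 385,100/(1 + 0.01)^52 ≈ 385,100/1.67768892146 ≈ 229,541.9580.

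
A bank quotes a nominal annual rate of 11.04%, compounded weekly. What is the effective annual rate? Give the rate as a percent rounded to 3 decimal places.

11.659%

EAR = (1 + 11.04%/52)^52 − 1 = (1 + 0.00212308)^52 − 1.
(1 + 0.00212308)^52 ≈ 1.116594, so EAR ≈ 11.65940%.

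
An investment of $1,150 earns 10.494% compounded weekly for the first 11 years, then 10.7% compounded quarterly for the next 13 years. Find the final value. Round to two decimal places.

Phase 1: 1,150·(1 + 0.10494/52)^572 ≈ 3,643.4780.
Phase 2: 3,643.4780·(1 + 0.02675)^52 ≈ 14,377.4265.

$14,377.43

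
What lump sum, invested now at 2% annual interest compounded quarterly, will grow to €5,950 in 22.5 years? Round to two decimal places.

€3,798.14

Periodic rate = 2%/4 = 0.005; 90 periods.
P = 5,950/(1 + 0.005)^90 ≈ 5,950/1.566554679 ≈ 3,798.1438.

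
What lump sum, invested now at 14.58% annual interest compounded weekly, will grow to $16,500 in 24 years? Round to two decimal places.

Periodic rate = 14.58%/52 = 0.00280385; 1248 periods.
P = 16,500/(1 + 0.1458/52)^1248 ≈ 16,500/32.927347426 ≈ 501.1032.

$501.10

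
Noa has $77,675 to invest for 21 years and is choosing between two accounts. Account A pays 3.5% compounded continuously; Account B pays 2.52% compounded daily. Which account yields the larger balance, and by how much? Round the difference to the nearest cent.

Account A, by $30,133.18

Account A growth factor: e^(0.035·21) = e^0.735 ≈ 2.08548199251; balance ≈ 161,989.8138.
Account B growth factor: (1 + 0.0252/365)^7665 ≈ 1.69754269625; balance ≈ 131,856.6289.
Account A is larger by 30,133.1848.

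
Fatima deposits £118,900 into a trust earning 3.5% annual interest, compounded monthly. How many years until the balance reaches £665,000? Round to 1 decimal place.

(1 + 0.00291667)^(12t) = 665,000/118,900 = 5.5929.
12t·ln(1 + 0.00291667) = ln(5.5929); 12t = 1.7215/0.00291242 ≈ 591.0904.
t ≈ 49.2575 years.

49.3 years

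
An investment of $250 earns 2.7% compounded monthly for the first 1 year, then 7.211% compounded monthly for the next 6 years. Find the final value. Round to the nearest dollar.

$395

After 1 years at 2.7%: 250 × 1.02733664 ≈ 256.8342.
Then 6 years at 7.211%: 256.8342 × 1.53935765 ≈ 395.3596.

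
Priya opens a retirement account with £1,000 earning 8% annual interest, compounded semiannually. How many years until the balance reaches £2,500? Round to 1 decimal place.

11.7 years

We need (1 + 0.04)^(2t) = 2.5, so 2t = ln 2.5 / ln 1.04 ≈ 23.3624.
t ≈ 23.3624/2 = 11.6812 years.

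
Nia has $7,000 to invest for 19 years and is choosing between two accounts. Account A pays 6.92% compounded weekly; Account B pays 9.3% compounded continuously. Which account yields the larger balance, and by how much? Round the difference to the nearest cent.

Account B, by $14,927.60

Account A growth factor: (1 + 0.0692/52)^988 ≈ 3.720752481; balance ≈ 26,045.2674.
Account B growth factor: e^(0.093·19) = e^1.767 ≈ 5.8532671937; balance ≈ 40,972.8704.
Account B is larger by 14,927.6030.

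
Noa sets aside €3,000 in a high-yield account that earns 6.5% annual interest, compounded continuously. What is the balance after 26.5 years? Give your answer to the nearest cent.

€16,795.52

A = P·e^(rt) = 3,000·e^(0.065·26.5) = 3,000·e^1.7225.
e^1.7225 ≈ 5.5985072516, so A ≈ 16,795.5218.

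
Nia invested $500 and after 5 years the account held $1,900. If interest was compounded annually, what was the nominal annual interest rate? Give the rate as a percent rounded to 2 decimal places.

30.60%

The 5-period growth factor is 1,900/500 = 3.8.
r = 3.8^(1/5) − 1 ≈ 0.306041, i.e. 30.60407%.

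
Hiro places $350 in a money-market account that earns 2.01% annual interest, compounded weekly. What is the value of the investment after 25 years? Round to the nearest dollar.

Periodic rate = 2.01%/52 = 0.000386538; periods = 52·25 = 1300.
A = 350·(1 + 0.0201/52)^1300 ≈ 350·1.65268776 ≈ 578.4407.

$578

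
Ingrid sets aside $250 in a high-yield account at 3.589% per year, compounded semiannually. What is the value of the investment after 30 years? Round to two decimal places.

$726.77

Growth factor = (1 + 0.017945)^60 ≈ 2.90709224.
A ≈ 250 × 2.90709224 ≈ 726.7731.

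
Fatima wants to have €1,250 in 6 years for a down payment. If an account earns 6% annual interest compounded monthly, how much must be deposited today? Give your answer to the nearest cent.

Periodic rate = 6%/12 = 0.005; 72 periods.
P = 1,250/(1 + 0.005)^72 ≈ 1,250/1.432044278 ≈ 872.8780.

€872.88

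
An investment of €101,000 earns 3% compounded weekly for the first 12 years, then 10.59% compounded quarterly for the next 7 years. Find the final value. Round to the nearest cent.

€300,868.59

After 12 years at 3%: 101,000 × 1.43318063376 ≈ 144,751.2440.
Then 7 years at 10.59%: 144,751.2440 × 2.07852160082 ≈ 300,868.5874.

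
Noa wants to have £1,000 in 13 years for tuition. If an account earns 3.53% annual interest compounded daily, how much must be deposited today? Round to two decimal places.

£631.99

Growth factor = (1 + 0.0353/365)^4745 ≈ 1.58229735.
P = 1,000/1.58229735 ≈ 631.9925.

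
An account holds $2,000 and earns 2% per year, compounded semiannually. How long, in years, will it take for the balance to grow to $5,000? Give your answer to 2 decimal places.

46.04 years

(1 + 0.01)^(2t) = 5,000/2,000 = 2.5.
2t·ln(1 + 0.01) = ln(2.5); 2t = 0.91629/0.00995033 ≈ 92.0865.
t ≈ 46.0432 years.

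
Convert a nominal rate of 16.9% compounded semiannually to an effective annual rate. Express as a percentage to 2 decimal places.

One year is 2 periods at 0.0845 each: (1 + 0.0845)^2 ≈ 1.17614.
EAR = 1.17614 − 1 ≈ 17.61402%.

17.61%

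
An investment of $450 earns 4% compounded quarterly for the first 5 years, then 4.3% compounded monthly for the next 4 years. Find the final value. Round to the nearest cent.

Phase 1: 450·(1 + 0.01)^20 ≈ 549.0855.
Phase 2: 549.0855·(1 + 0.043/12)^48 ≈ 651.9362.

$651.94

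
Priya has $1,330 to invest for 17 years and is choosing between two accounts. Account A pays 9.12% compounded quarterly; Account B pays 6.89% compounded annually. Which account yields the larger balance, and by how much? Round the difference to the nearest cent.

A: (1 + 0.0228)^68 ≈ 4.632003897, so 1,330 × 4.632003897 ≈ 6,160.5652.
B: (1 + 0.0689)^17 ≈ 3.10406145, so 1,330 × 3.10406145 ≈ 4,128.4017.
Difference ≈ 2,032.1635 in favor of A.

Account A, by $2,032.16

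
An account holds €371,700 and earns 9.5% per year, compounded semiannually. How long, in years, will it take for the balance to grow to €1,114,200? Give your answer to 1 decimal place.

11.8 years

We need (1 + 0.0475)^(2t) = 2.9976, so 2t = ln 2.9976 / ln 1.0475 ≈ 23.6563.
t ≈ 23.6563/2 = 11.8282 years.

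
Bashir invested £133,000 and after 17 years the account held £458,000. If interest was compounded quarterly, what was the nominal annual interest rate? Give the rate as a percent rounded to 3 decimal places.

(1 + r/4)^68 = 458,000/133,000 = 3.44361.
1 + r/4 = 3.44361^(1/68) ≈ 1.01835, so r/4 ≈ 0.0183505.
r ≈ 4·0.0183505 = 7.34018%.

7.340%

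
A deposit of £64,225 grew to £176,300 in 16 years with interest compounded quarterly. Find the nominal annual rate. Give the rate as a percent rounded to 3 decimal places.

The 64-period growth factor is 176,300/64,225 = 2.74504.
r/4 = 2.74504^(1/64) − 1 ≈ 0.0159032, so r ≈ 4·0.0159032 = 6.36127%.

6.361%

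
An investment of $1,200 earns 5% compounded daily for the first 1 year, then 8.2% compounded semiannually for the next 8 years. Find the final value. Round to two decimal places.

After 1 years at 5%: 1,200 × 1.051267496 ≈ 1,261.5210.
Then 8 years at 8.2%: 1,261.5210 × 1.902005078 ≈ 2,399.4193.

$2,399.42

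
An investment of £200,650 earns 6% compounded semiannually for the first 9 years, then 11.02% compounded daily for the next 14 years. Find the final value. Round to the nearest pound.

Phase 1: 200,650·(1 + 0.03)^18 ≈ 341,593.1937.
Phase 2: 341,593.1937·(1 + 0.1102/365)^5110 ≈ 1,597,488.0160.

£1,597,488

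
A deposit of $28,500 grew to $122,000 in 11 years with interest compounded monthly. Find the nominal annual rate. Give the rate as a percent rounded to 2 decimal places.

(1 + r/12)^132 = 122,000/28,500 = 4.2807.
1 + r/12 = 4.2807^(1/132) ≈ 1.011077, so r/12 ≈ 0.0110769.
r ≈ 12·0.0110769 = 13.29233%.

13.29%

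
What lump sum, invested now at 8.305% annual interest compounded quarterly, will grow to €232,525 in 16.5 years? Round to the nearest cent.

€59,901.68

Growth factor = (1 + 0.0207625)^66 ≈ 3.88177764504.
P = 232,525/3.88177764504 ≈ 59,901.6794.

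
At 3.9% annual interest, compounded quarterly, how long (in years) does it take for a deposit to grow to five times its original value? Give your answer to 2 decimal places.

41.47 years

(1 + 0.00975)^(4t) = 5.
4t = ln 5 / ln(1 + 0.00975) ≈ 1.6094/0.00970278 ≈ 165.8740.
t ≈ 41.4685.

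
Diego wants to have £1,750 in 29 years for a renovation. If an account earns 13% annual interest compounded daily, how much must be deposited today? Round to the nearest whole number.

Periodic rate = 13%/365 = 0.000356164; 10585 periods.
P = 1,750/(1 + 0.13/365)^10585 ≈ 1,750/43.35095745 ≈ 40.3682.

£40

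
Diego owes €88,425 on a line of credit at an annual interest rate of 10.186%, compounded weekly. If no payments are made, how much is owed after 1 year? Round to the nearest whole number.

€97,897

Periodic rate = 10.186%/52 = 0.00195885; periods = 52·1 = 52.
A = 88,425·(1 + 0.10186/52)^52 ≈ 88,425·1.1071181369 ≈ 97,896.9213.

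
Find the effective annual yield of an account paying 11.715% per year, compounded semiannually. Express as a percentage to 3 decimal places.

12.058%

EAR = (1 + 11.715%/2)^2 − 1 = (1 + 0.058575)^2 − 1.
(1 + 0.058575)^2 ≈ 1.120581, so EAR ≈ 12.05810%.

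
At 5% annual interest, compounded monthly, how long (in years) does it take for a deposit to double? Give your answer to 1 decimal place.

(1 + 0.00416667)^(12t) = 2.
12t = ln 2 / ln(1 + 0.00416667) ≈ 0.69315/0.00415801 ≈ 166.7017.
t ≈ 13.8918.

13.9 years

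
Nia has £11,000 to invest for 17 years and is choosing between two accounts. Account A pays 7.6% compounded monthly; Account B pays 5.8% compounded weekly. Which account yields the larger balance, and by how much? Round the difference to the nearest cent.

Account A, by £10,408.65

Account A growth factor: (1 + 0.076/12)^204 ≈ 3.625259455; balance ≈ 39,877.8540.
Account B growth factor: (1 + 0.058/52)^884 ≈ 2.6790185746; balance ≈ 29,469.2043.
Account A is larger by 10,408.6497.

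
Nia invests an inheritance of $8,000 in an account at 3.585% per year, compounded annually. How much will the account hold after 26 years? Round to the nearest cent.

Annual rate = 3.585% = 0.03585; years = 26.
A = 8,000·(1 + 0.03585)^26 ≈ 8,000·2.4987259662 ≈ 19,989.8077.

$19,989.81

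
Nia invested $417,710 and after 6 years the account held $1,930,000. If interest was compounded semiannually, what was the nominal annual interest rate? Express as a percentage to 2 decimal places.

The 12-period growth factor is 1,930,000/417,710 = 4.62043.
r/2 = 4.62043^(1/12) − 1 ≈ 0.136031, so r ≈ 2·0.136031 = 27.20621%.

27.21%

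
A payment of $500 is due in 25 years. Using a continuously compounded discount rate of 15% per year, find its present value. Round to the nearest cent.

$11.76

P = A·e^(−rt) = 500·e^(−3.75).
e^(−3.75) ≈ 0.0235177459, so P ≈ 11.7589.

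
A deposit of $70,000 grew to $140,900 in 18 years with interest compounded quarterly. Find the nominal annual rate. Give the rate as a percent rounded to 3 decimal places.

3.905%

The 72-period growth factor is 140,900/70,000 = 2.01286.
r/4 = 2.01286^(1/72) − 1 ≈ 0.0097634, so r ≈ 4·0.0097634 = 3.90536%.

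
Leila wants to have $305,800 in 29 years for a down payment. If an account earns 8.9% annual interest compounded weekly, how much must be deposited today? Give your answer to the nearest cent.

$23,199.66

Periodic rate = 8.9%/52 = 0.00171154; 1508 periods.
P = 305,800/(1 + 0.089/52)^1508 ≈ 305,800/13.1812290599 ≈ 23,199.6575.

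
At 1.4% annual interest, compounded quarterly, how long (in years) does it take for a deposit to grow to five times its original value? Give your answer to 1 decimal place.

(1 + 0.0035)^(4t) = 5.
4t = ln 5 / ln(1 + 0.0035) ≈ 1.6094/0.00349389 ≈ 460.6437.
t ≈ 115.1609.

115.2 years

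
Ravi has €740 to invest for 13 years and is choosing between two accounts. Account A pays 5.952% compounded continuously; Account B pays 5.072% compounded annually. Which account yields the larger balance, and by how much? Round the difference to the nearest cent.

Account A, by €196.38

Account A growth factor: e^(0.05952·13) = e^0.77376 ≈ 2.167902261; balance ≈ 1,604.2477.
Account B growth factor: (1 + 0.05072)^13 ≈ 1.90252769; balance ≈ 1,407.8705.
Account A is larger by 196.3772.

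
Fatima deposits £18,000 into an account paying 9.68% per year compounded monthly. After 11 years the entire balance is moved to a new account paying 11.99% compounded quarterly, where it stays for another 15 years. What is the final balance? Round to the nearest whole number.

After 11 years at 9.68%: 18,000 × 2.88789615721 ≈ 51,982.1308.
Then 15 years at 11.99%: 51,982.1308 × 5.88302924009 ≈ 305,812.3956.

£305,812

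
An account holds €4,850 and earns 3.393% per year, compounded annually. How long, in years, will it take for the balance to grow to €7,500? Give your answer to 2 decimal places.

13.06 years

(1 + 0.03393)^t = 7,500/4,850 = 1.5464.
t·ln(1 + 0.03393) = ln(1.5464); t = 0.43592/0.0333671 ≈ 13.0645.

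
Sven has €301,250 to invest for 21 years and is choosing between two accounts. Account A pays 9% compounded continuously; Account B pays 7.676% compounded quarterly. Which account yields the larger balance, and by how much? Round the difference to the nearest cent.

Account A, by €506,917.00

Account A growth factor: e^(0.09·21) = e^1.89 ≈ 6.619368681043; balance ≈ 1,994,084.8152.
Account B growth factor: (1 + 0.01919)^84 ≈ 4.936656648822; balance ≈ 1,487,167.8155.
Account A is larger by 506,916.9997.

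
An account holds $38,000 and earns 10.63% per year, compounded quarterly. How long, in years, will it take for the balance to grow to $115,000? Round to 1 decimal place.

10.6 years

(1 + 0.026575)^(4t) = 115,000/38,000 = 3.0263.
4t·ln(1 + 0.026575) = ln(3.0263); 4t = 1.1073/0.026228 ≈ 42.2200.
t ≈ 10.5550 years.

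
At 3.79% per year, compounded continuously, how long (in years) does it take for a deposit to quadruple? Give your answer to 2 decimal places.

36.58 years

e^(0.0379t) = 4, so 0.0379t = ln 4 ≈ 1.3863.
t ≈ 1.3863/0.0379 ≈ 36.5777.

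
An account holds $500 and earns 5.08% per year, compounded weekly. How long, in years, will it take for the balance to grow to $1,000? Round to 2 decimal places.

We need (1 + 0.000976923)^(52t) = 2, so 52t = ln 2 / ln 1.000977 ≈ 709.8673.
t ≈ 709.8673/52 = 13.6513 years.

13.65 years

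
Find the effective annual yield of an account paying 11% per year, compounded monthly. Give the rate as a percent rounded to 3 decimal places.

11.572%

EAR = (1 + 11%/12)^12 − 1 = (1 + 0.00916667)^12 − 1.
(1 + 0.00916667)^12 ≈ 1.115719, so EAR ≈ 11.57188%.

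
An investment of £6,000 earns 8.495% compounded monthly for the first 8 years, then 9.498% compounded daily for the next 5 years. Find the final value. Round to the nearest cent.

£18,987.93

After 8 years at 8.495%: 6,000 × 1.9683700055 ≈ 11,810.2200.
Then 5 years at 9.498%: 11,810.2200 × 1.6077540767 ≈ 18,987.9294.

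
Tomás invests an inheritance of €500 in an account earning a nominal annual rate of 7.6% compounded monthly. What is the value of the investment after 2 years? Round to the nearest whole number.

€582

Periodic rate = 7.6%/12 = 0.00633333; periods = 12·2 = 24.
A = 500·(1 + 0.076/12)^24 ≈ 500·1.16360238 ≈ 581.8012.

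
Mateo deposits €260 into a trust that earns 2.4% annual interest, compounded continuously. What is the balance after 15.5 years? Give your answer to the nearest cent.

A = P·e^(rt) = 260·e^(0.024·15.5) = 260·e^0.372.
e^0.372 ≈ 1.45063298, so A ≈ 377.1646.

€377.16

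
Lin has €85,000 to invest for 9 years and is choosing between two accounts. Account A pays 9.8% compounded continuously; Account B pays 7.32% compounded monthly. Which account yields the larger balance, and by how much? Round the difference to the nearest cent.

Account A, by €41,405.01

A: e^(0.098·9) = e^0.882 ≈ 2.41572633085, so 85,000 × 2.41572633085 ≈ 205,336.7381.
B: (1 + 0.0061)^108 ≈ 1.92860856883, so 85,000 × 1.92860856883 ≈ 163,931.7284.
Difference ≈ 41,405.0098 in favor of A.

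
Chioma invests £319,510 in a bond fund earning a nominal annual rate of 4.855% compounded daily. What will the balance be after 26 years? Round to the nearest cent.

Periodic rate = 4.855%/365 = 0.000133014; periods = 365·26 = 9490.
A = 319,510·(1 + 0.04855/365)^9490 ≈ 319,510·3.53324268117 ≈ 1,128,906.3691.

£1,128,906.37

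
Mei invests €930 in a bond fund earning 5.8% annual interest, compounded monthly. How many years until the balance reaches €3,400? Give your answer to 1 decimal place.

22.4 years

(1 + 0.00483333)^(12t) = 3,400/930 = 3.6559.
12t·ln(1 + 0.00483333) = ln(3.6559); 12t = 1.2963/0.00482169 ≈ 268.8572.
t ≈ 22.4048 years.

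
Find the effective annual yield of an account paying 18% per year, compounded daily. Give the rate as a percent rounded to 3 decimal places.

EAR = (1 + 18%/365)^365 − 1 = (1 + 0.000493151)^365 − 1.
(1 + 0.000493151)^365 ≈ 1.197164, so EAR ≈ 19.71642%.

19.716%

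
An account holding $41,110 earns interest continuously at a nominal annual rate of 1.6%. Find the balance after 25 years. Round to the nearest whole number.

$61,329

A = P·e^(rt) = 41,110·e^(0.016·25) = 41,110·e^0.4.
e^0.4 ≈ 1.4918246976, so A ≈ 61,328.9133.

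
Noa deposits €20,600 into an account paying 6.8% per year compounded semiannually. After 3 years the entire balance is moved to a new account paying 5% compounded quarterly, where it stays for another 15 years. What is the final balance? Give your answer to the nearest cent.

After 3 years at 6.8%: 20,600 × 1.2221463992 ≈ 25,176.2158.
Then 15 years at 5%: 25,176.2158 × 2.107181347 ≈ 53,050.8524.

€53,050.85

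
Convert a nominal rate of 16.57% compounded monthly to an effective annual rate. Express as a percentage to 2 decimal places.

One year is 12 periods at 0.0138083 each: (1 + 0.0138083)^12 ≈ 1.178882.
EAR = 1.178882 − 1 ≈ 17.88818%.

17.89%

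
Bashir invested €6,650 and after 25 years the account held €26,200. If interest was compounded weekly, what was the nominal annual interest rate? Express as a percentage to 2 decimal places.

5.49%

(1 + r/52)^1300 = 26,200/6,650 = 3.93985.
1 + r/52 = 3.93985^(1/1300) ≈ 1.001055, so r/52 ≈ 0.00105528.
r ≈ 52·0.00105528 = 5.48746%.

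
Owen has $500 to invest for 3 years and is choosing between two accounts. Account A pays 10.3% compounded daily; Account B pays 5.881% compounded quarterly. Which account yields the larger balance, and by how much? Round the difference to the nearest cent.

A: (1 + 0.103/365)^1095 ≈ 1.362003, so 500 × 1.362003 ≈ 681.0015.
B: (1 + 0.0147025)^12 ≈ 1.19141967, so 500 × 1.19141967 ≈ 595.7098.
Difference ≈ 85.2917 in favor of A.

Account A, by $85.29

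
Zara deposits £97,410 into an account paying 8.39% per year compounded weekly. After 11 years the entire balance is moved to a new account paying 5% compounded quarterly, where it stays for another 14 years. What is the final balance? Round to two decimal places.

£491,148.37

After 11 years at 8.39%: 97,410 × 2.5147069303 ≈ 244,957.6021.
Then 14 years at 5%: 244,957.6021 × 2.00503420391 ≈ 491,148.3707.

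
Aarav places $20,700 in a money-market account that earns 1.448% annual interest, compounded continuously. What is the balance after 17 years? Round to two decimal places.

A = P·e^(rt) = 20,700·e^(0.01448·17) = 20,700·e^0.24616.
e^0.24616 ≈ 1.2791042138, so A ≈ 26,477.4572.

$26,477.46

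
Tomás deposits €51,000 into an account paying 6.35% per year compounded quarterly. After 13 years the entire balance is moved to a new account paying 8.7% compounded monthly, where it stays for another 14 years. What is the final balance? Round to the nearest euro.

€389,338

After 13 years at 6.35%: 51,000 × 2.2682670475 ≈ 115,681.6194.
Then 14 years at 8.7%: 115,681.6194 × 3.36559906339 ≈ 389,337.9500.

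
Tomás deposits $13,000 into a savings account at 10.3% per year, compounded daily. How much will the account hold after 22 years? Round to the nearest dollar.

$125,290

Growth factor = (1 + 0.103/365)^8030 ≈ 9.6376792395.
A ≈ 13,000 × 9.6376792395 ≈ 125,289.8301.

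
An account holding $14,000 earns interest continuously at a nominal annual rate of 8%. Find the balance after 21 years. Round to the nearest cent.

$75,117.78

A = P·e^(rt) = 14,000·e^(0.08·21) = 14,000·e^1.68.
e^1.68 ≈ 5.3655559711, so A ≈ 75,117.7836.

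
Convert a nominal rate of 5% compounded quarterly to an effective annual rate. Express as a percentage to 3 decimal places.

EAR = (1 + 5%/4)^4 − 1 = (1 + 0.0125)^4 − 1.
(1 + 0.0125)^4 ≈ 1.050945, so EAR ≈ 5.09453%.

5.095%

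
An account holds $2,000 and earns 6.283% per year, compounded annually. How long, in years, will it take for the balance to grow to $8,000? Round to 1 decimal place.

(1 + 0.06283)^t = 8,000/2,000 = 4.
t·ln(1 + 0.06283) = ln(4); t = 1.3863/0.0609352 ≈ 22.7503.

22.8 years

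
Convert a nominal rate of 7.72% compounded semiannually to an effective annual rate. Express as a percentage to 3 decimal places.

7.869%

EAR = (1 + 7.72%/2)^2 − 1 = (1 + 0.0386)^2 − 1.
(1 + 0.0386)^2 ≈ 1.07869, so EAR ≈ 7.86900%.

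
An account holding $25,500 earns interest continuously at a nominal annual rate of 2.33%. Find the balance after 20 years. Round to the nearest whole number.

$40,637

A = P·e^(rt) = 25,500·e^(0.0233·20) = 25,500·e^0.466.
e^0.466 ≈ 1.5936069993, so A ≈ 40,636.9785.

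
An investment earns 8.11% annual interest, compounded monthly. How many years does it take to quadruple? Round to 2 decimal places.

17.15 years

(1 + 0.00675833)^(12t) = 4.
12t = ln 4 / ln(1 + 0.00675833) ≈ 1.3863/0.0067356 ≈ 205.8161.
t ≈ 17.1513.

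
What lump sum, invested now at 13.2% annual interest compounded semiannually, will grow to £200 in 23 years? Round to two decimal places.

Periodic rate = 13.2%/2 = 0.066; 46 periods.
P = 200/(1 + 0.066)^46 ≈ 200/18.9160919 ≈ 10.5730.

£10.57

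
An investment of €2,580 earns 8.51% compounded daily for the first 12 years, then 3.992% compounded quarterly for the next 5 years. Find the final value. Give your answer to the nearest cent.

€8,736.25

After 12 years at 8.51%: 2,580 × 2.77619413 ≈ 7,162.5809.
Then 5 years at 3.992%: 7,162.5809 × 1.219706887 ≈ 8,736.2492.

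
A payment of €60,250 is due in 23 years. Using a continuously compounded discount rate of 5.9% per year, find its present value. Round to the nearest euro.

€15,510

P = A·e^(−rt) = 60,250·e^(−1.357).
e^(−1.357) ≈ 0.25743191541, so P ≈ 15,510.2729.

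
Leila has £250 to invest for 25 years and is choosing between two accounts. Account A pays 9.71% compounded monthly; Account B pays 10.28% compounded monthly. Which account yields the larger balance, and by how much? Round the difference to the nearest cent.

A: (1 + 0.0971/12)^300 ≈ 11.22037588, so 250 × 11.22037588 ≈ 2,805.0940.
B: (1 + 0.1028/12)^300 ≈ 12.92358971, so 250 × 12.92358971 ≈ 3,230.8974.
Difference ≈ 425.8035 in favor of B.

Account B, by £425.80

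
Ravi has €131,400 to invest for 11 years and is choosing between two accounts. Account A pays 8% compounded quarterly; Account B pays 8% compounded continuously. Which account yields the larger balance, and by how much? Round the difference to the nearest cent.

Account B, by €2,739.24

Account A growth factor: (1 + 0.02)^44 ≈ 2.39005314245; balance ≈ 314,052.9829.
Account B growth factor: e^(0.08·11) = e^0.88 ≈ 2.41089970642; balance ≈ 316,792.2214.
Account B is larger by 2,739.2385.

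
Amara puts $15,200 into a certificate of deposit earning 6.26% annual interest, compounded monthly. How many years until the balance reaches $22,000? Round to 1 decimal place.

We need (1 + 0.00521667)^(12t) = 1.4474, so 12t = ln 1.4474 / ln 1.005217 ≈ 71.0627.
t ≈ 71.0627/12 = 5.9219 years.

5.9 years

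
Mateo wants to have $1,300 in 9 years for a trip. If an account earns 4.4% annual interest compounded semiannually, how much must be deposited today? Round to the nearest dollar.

Periodic rate = 4.4%/2 = 0.022; 18 periods.
P = 1,300/(1 + 0.022)^18 ≈ 1,300/1.479503934 ≈ 878.6729.

$879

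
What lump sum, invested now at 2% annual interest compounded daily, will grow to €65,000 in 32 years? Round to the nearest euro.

Growth factor = (1 + 0.02/365)^11680 ≈ 1.8964476274.
P = 65,000/1.8964476274 ≈ 34,274.6085.

€34,275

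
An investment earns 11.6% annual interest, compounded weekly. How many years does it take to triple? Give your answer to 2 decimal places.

9.48 years

(1 + 0.00223077)^(52t) = 3.
52t = ln 3 / ln(1 + 0.00223077) ≈ 1.0986/0.00222828 ≈ 493.0305.
t ≈ 9.4814.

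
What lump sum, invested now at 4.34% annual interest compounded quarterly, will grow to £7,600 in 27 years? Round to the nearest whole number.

Periodic rate = 4.34%/4 = 0.01085; 108 periods.
P = 7,600/(1 + 0.01085)^108 ≈ 7,600/3.207489668 ≈ 2,369.4542.

£2,369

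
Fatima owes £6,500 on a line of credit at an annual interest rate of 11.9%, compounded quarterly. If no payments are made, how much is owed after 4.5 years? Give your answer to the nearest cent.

Periodic rate = 11.9%/4 = 0.02975; periods = 4·4.5 = 18.
A = 6,500·(1 + 0.02975)^18 ≈ 6,500·1.6950105721 ≈ 11,017.5687.

£11,017.57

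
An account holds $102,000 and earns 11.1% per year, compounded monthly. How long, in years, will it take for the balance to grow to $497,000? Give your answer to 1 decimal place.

We need (1 + 0.00925)^(12t) = 4.8725, so 12t = ln 4.8725 / ln 1.00925 ≈ 171.9925.
t ≈ 171.9925/12 = 14.3327 years.

14.3 years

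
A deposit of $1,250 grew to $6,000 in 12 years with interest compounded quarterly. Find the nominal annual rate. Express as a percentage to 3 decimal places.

(1 + r/4)^48 = 6,000/1,250 = 4.8.
1 + r/4 = 4.8^(1/48) ≈ 1.033219, so r/4 ≈ 0.0332193.
r ≈ 4·0.0332193 = 13.28774%.

13.288%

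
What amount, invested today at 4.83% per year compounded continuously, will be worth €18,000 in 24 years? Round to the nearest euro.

€5,647

P = A·e^(−rt) = 18,000·e^(−1.1592).
e^(−1.1592) ≈ 0.31373707017, so P ≈ 5,647.2673.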